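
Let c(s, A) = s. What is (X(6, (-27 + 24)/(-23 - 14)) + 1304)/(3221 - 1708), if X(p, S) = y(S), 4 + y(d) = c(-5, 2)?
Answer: 1295/1513 ≈ 0.85592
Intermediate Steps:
y(d) = -9 (y(d) = -4 - 5 = -9)
X(p, S) = -9
(X(6, (-27 + 24)/(-23 - 14)) + 1304)/(3221 - 1708) = (-9 + 1304)/(3221 - 1708) = 1295/1513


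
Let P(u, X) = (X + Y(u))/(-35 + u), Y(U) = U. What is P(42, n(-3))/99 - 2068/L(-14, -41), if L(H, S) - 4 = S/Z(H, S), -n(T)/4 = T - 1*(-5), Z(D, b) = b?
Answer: -1432954/3465 ≈ -413.55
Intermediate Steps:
n(T) = -20 - 4*T (n(T) = -4*(T - 1*(-5)) = -4*(T + 5) = -4*(5 + T) = -20 - 4*T)
P(u, X) = (X + u)/(-35 + u)
L(H, S) = 5 (L(H, S) = 4 + S/S = 4 + 1 = 5)
P(42, n(-3))/99 - 2068/L(-14, -41) = (((-20 - 4*(-3)) + 42)/(-35 + 42))/99 - 2068/5 = (((-20 + 12) + 42)/7)*(1/99) - 2068*⅕ = ((-8 + 42)/7)*(1/99) - 2068/5 = ((⅐)*34)*(1/99) - 2068/5 = (34/7)*(1/99) - 2068/5 = 34/693 - 2068/5 = -1432954/3465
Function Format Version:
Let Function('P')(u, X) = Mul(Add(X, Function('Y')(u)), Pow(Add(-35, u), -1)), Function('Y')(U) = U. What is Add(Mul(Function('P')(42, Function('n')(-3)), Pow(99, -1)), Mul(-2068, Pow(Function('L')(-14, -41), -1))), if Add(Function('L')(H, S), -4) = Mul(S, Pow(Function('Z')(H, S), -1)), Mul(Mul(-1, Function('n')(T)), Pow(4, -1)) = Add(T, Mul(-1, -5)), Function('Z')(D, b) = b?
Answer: Rational(-1432954, 3465) ≈ -413.55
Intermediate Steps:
Function('n')(T) = Add(-20, Mul(-4, T)) (Function('n')(T) = Mul(-4, Add(T, Mul(-1, -5))) = Mul(-4, Add(T, 5)) = Mul(-4, Add(5, T)) = Add(-20, Mul(-4, T)))
Function('P')(u, X) = Mul(Pow(Add(-35, u), -1), Add(X, u)) (Function('P')(u, X) = Mul(Add(X, u), Pow(Add(-35, u), -1)) = Mul(Pow(Add(-35, u), -1), Add(X, u)))
Function('L')(H, S) = 5 (Function('L')(H, S) = Add(4, Mul(S, Pow(S, -1))) = Add(4, 1) = 5)
Add(Mul(Function('P')(42, Function('n')(-3)), Pow(99, -1)), Mul(-2068, Pow(Function('L')(-14, -41), -1))) = Add(Mul(Mul(Pow(Add(-35, 42), -1), Add(Add(-20, Mul(-4, -3)), 42)), Pow(99, -1)), Mul(-2068, Pow(5, -1))) = Add(Mul(Mul(Pow(7, -1), Add(Add(-20, 12), 42)), Rational(1, 99)), Mul(-2068, Rational(1, 5))) = Add(Mul(Mul(Rational(1, 7), Add(-8, 42)), Rational(1, 99)), Rational(-2068, 5)) = Add(Mul(Mul(Rational(1, 7), 34), Rational(1, 99)), Rational(-2068, 5)) = Add(Mul(Rational(34, 7), Rational(1, 99)), Rational(-2068, 5)) = Add(Rational(34, 693), Rational(-2068, 5)) = Rational(-1432954, 3465)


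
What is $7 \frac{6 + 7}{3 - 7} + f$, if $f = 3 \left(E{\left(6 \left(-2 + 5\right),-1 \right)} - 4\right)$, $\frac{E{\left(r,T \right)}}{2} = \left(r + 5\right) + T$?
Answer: $\frac{389}{4} \approx 97.25$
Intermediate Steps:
$E{\left(r,T \right)} = 10 + 2 T + 2 r$ ($E{\left(r,T \right)} = 2 \left(\left(r + 5\right) + T\right) = 2 \left(\left(5 + r\right) + T\right) = 2 \left(5 + T + r\right) = 10 + 2 T + 2 r$)
$f = 120$ ($f = 3 \left(\left(10 + 2 \left(-1\right) + 2 \cdot 6 \left(-2 + 5\right)\right) - 4\right) = 3 \left(\left(10 - 2 + 2 \cdot 6 \cdot 3\right) - 4\right) = 3 \left(\left(10 - 2 + 2 \cdot 18\right) - 4\right) = 3 \left(\left(10 - 2 + 36\right) - 4\right) = 3 \left(44 - 4\right) = 3 \cdot 40 = 120$)
$7 \frac{6 + 7}{3 - 7} + f = 7 \frac{6 + 7}{3 - 7} + 120 = 7 \frac{13}{-4} + 120 = 7 \cdot 13 \left(- \frac{1}{4}\right) + 120 = 7 \left(- \frac{13}{4}\right) + 120 = - \frac{91}{4} + 120 = \frac{389}{4}$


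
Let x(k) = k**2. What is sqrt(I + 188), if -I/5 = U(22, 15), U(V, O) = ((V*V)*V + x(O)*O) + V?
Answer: I*sqrt(70037) ≈ 264.65*I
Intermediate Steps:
U(V, O) = V + O**3 + V**3 (U(V, O) = ((V*V)*V + O**2*O) + V = (V**2*V + O**3) + V = (V**3 + O**3) + V = (O**3 + V**3) + V = V + O**3 + V**3)
I = -70225 (I = -5*(22 + 15**3 + 22**3) = -5*(22 + 3375 + 10648) = -5*14045 = -70225)
sqrt(I + 188) = sqrt(-70225 + 188) = sqrt(-70037) = I*sqrt(70037)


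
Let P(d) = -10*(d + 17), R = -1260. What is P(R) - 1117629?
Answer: -1105199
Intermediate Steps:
P(d) = -170 - 10*d (P(d) = -10*(17 + d) = -170 - 10*d)
P(R) - 1117629 = (-170 - 10*(-1260)) - 1117629 = (-170 + 12600) - 1117629 = 12430 - 1117629 = -1105199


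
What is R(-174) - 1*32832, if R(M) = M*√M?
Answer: -32832 - 174*I*√174 ≈ -32832.0 - 2295.2*I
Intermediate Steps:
R(M) = M^(3/2)
R(-174) - 1*32832 = (-174)^(3/2) - 1*32832 = -174*I*√174 - 32832 = -32832 - 174*I*√174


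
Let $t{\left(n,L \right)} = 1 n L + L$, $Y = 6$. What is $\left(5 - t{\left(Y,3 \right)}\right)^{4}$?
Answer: $65536$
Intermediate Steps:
$t{\left(n,L \right)} = L + L n$ ($t{\left(n,L \right)} = n L + L = L n + L = L + L n$)
$\left(5 - t{\left(Y,3 \right)}\right)^{4} = \left(5 - 3 \left(1 + 6\right)\right)^{4} = \left(5 - 3 \cdot 7\right)^{4} = \left(5 - 21\right)^{4} = \left(-16\right)^{4} = 65536$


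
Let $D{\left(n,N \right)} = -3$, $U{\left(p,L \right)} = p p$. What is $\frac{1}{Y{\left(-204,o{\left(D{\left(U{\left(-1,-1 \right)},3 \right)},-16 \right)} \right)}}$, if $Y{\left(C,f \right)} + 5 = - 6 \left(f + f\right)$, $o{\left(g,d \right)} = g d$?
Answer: $- \frac{1}{581} \approx -0.0017212$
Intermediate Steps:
$U{\left(p,L \right)} = p^{2}$
$o{\left(g,d \right)} = d g$
$Y{\left(C,f \right)} = -5 - 12 f$ ($Y{\left(C,f \right)} = -5 - 6 \left(f + f\right) = -5 - 6 \cdot 2 f = -5 - 12 f$)
$\frac{1}{Y{\left(-204,o{\left(D{\left(U{\left(-1,-1 \right)},3 \right)},-16 \right)} \right)}} = \frac{1}{-5 - 12 \left(\left(-16\right) \left(-3\right)\right)} = \frac{1}{-5 - 576} = \frac{1}{-581} = - \frac{1}{581}$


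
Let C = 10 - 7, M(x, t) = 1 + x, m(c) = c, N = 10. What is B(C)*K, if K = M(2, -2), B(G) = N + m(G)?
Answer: 39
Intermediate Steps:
C = 3
B(G) = 10 + G
K = 3 (K = 1 + 2 = 3)
B(C)*K = (10 + 3)*3 = 13*3 = 39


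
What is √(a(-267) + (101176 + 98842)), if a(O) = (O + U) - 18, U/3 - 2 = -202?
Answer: √199133 ≈ 446.24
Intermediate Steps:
U = -600 (U = 6 + 3*(-202) = 6 - 606 = -600)
a(O) = -618 + O (a(O) = (O - 600) - 18 = (-600 + O) - 18 = -618 + O)
√(a(-267) + (101176 + 98842)) = √((-618 - 267) + (101176 + 98842)) = √(-885 + 200018) = √199133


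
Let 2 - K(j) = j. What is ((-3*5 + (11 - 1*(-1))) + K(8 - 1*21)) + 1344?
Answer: 1356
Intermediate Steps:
K(j) = 2 - j
((-3*5 + (11 - 1*(-1))) + K(8 - 1*21)) + 1344 = ((-3*5 + (11 - 1*(-1))) + (2 - (8 - 1*21))) + 1344 = ((-15 + (11 + 1)) + (2 - (8 - 21))) + 1344 = ((-15 + 12) + (2 - 1*(-13))) + 1344 = (-3 + (2 + 13)) + 1344 = (-3 + 15) + 1344 = 12 + 1344 = 1356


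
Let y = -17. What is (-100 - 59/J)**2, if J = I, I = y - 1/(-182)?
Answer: 89139267844/9566649 ≈ 9317.7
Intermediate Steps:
I = -3093/182 (I = -17 - 1/(-182) = -17 - 1*(-1/182) = -17 + 1/182 = -3093/182 ≈ -16.995)
J = -3093/182 ≈ -16.995
(-100 - 59/J)**2 = (-100 - 59/(-3093/182))**2 = (-100 - 59*(-182/3093))**2 = (-100 + 10738/3093)**2 = (-298562/3093)**2 = 89139267844/9566649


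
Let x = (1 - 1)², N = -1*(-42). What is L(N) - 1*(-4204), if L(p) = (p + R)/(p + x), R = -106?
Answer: 88252/21 ≈ 4202.5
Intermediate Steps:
N = 42
x = 0 (x = 0² = 0)
L(p) = (-106 + p)/p (L(p) = (p - 106)/(p + 0) = (-106 + p)/p)
L(N) - 1*(-4204) = (-106 + 42)/42 - 1*(-4204) = (1/42)*(-64) + 4204 = -32/21 + 4204 = 88252/21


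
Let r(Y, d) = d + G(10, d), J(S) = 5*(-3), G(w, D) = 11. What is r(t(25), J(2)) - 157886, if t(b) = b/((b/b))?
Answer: -157890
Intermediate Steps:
J(S) = -15
t(b) = b (t(b) = b/1 = b*1 = b)
r(Y, d) = 11 + d (r(Y, d) = d + 11 = 11 + d)
r(t(25), J(2)) - 157886 = (11 - 15) - 157886 = -4 - 157886 = -157890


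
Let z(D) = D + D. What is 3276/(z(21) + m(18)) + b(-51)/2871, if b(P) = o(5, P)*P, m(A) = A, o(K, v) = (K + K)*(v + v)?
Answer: 115987/1595 ≈ 72.719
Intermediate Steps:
o(K, v) = 4*K*v (o(K, v) = (2*K)*(2*v) = 4*K*v)
z(D) = 2*D
b(P) = 20*P² (b(P) = (4*5*P)*P = (20*P)*P = 20*P²)
3276/(z(21) + m(18)) + b(-51)/2871 = 3276/(2*21 + 18) + (20*(-51)²)/2871 = 3276/(42 + 18) + (20*2601)*(1/2871) = 3276/60 + 52020*(1/2871) = 3276*(1/60) + 5780/319 = 273/5 + 5780/319 = 115987/1595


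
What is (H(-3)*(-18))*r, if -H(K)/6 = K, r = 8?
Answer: -2592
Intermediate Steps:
H(K) = -6*K
(H(-3)*(-18))*r = (-6*(-3)*(-18))*8 = (18*(-18))*8 = -324*8 = -2592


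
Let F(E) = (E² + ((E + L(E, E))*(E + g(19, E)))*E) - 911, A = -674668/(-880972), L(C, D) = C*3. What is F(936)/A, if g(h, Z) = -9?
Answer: 715666227374179/168667 ≈ 4.2431e+9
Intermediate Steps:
L(C, D) = 3*C
A = 168667/220243 (A = -674668*(-1/880972) = 168667/220243 ≈ 0.76582)
F(E) = -911 + E² + 4*E²*(-9 + E) (F(E) = (E² + ((E + 3*E)*(E - 9))*E) - 911 = (E² + ((4*E)*(-9 + E))*E) - 911 = (E² + (4*E*(-9 + E))*E) - 911 = (E² + 4*E²*(-9 + E)) - 911 = -911 + E² + 4*E²*(-9 + E))
F(936)/A = (-911 - 35*936² + 4*936³)/(168667/220243) = (-911 - 35*876096 + 4*820025856)*(220243/168667) = (-911 - 30663360 + 3280103424)*(220243/168667) = 3249439153*(220243/168667) = 715666227374179/168667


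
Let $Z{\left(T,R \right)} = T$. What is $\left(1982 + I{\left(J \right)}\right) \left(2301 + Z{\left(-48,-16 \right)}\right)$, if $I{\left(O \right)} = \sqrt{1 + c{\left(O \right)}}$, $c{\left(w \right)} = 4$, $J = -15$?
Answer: $4465446 + 2253 \sqrt{5} \approx 4.4705 \cdot 10^{6}$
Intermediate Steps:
$I{\left(O \right)} = \sqrt{5}$ ($I{\left(O \right)} = \sqrt{1 + 4} = \sqrt{5}$)
$\left(1982 + I{\left(J \right)}\right) \left(2301 + Z{\left(-48,-16 \right)}\right) = \left(1982 + \sqrt{5}\right) \left(2301 - 48\right) = \left(1982 + \sqrt{5}\right) 2253 = 4465446 + 2253 \sqrt{5}$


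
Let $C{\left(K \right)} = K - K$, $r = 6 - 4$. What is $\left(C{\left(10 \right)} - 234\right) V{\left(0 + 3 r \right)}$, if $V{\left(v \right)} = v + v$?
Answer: $-2808$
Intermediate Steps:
$r = 2$ ($r = 6 - 4 = 2$)
$C{\left(K \right)} = 0$
$V{\left(v \right)} = 2 v$
$\left(C{\left(10 \right)} - 234\right) V{\left(0 + 3 r \right)} = \left(0 - 234\right) 2 \left(0 + 3 \cdot 2\right) = - 234 \cdot 2 \left(0 + 6\right) = - 234 \cdot 2 \cdot 6 = \left(-234\right) 12 = -2808$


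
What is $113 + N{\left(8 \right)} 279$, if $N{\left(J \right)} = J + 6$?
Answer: $4019$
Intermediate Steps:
$N{\left(J \right)} = 6 + J$
$113 + N{\left(8 \right)} 279 = 113 + \left(6 + 8\right) 279 = 113 + 14 \cdot 279 = 113 + 3906 = 4019$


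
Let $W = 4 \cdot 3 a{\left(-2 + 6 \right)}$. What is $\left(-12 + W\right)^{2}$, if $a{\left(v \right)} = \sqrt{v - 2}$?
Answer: $432 - 288 \sqrt{2} \approx 24.706$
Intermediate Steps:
$a{\left(v \right)} = \sqrt{-2 + v}$
$W = 12 \sqrt{2}$ ($W = 4 \cdot 3 \sqrt{-2 + \left(-2 + 6\right)} = 12 \sqrt{-2 + 4} = 12 \sqrt{2} \approx 16.971$)
$\left(-12 + W\right)^{2} = \left(-12 + 12 \sqrt{2}\right)^{2}$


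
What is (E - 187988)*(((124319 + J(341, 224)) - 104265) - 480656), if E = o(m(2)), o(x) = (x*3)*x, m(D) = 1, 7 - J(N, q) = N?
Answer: 86649053960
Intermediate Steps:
J(N, q) = 7 - N
o(x) = 3*x² (o(x) = (3*x)*x = 3*x²)
E = 3 (E = 3*1² = 3*1 = 3)
(E - 187988)*(((124319 + J(341, 224)) - 104265) - 480656) = (3 - 187988)*(((124319 + (7 - 1*341)) - 104265) - 480656) = -187985*(((124319 + (7 - 341)) - 104265) - 480656) = -187985*(((124319 - 334) - 104265) - 480656) = -187985*((123985 - 104265) - 480656) = -187985*(19720 - 480656) = -187985*(-460936) = 86649053960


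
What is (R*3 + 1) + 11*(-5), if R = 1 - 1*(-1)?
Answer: -48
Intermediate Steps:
R = 2 (R = 1 + 1 = 2)
(R*3 + 1) + 11*(-5) = (2*3 + 1) + 11*(-5) = (6 + 1) - 55 = 7 - 55 = -48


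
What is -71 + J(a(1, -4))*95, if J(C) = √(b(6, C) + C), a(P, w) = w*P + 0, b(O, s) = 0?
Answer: -71 + 190*I ≈ -71.0 + 190.0*I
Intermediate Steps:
a(P, w) = P*w (a(P, w) = P*w + 0 = P*w)
J(C) = √C (J(C) = √(0 + C) = √C)
-71 + J(a(1, -4))*95 = -71 + √(1*(-4))*95 = -71 + √(-4)*95 = -71 + (2*I)*95 = -71 + 190*I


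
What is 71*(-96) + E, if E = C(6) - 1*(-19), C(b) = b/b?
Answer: -6796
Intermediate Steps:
C(b) = 1
E = 20 (E = 1 - 1*(-19) = 1 + 19 = 20)
71*(-96) + E = 71*(-96) + 20 = -6816 + 20 = -6796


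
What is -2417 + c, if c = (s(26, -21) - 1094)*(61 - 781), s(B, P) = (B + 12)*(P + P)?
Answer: 1934383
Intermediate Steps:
s(B, P) = 2*P*(12 + B) (s(B, P) = (12 + B)*(2*P) = 2*P*(12 + B))
c = 1936800 (c = (2*(-21)*(12 + 26) - 1094)*(61 - 781) = (2*(-21)*38 - 1094)*(-720) = (-1596 - 1094)*(-720) = -2690*(-720) = 1936800)
-2417 + c = -2417 + 1936800 = 1934383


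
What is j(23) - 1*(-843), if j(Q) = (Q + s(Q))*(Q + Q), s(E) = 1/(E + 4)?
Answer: 51373/27 ≈ 1902.7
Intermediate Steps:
s(E) = 1/(4 + E)
j(Q) = 2*Q*(Q + 1/(4 + Q)) (j(Q) = (Q + 1/(4 + Q))*(Q + Q) = (Q + 1/(4 + Q))*(2*Q) = 2*Q*(Q + 1/(4 + Q)))
j(23) - 1*(-843) = 2*23*(1 + 23*(4 + 23))/(4 + 23) - 1*(-843) = 2*23*(1 + 23*27)/27 + 843 = 2*23*(1/27)*(1 + 621) + 843 = 2*23*(1/27)*622 + 843 = 28612/27 + 843 = 51373/27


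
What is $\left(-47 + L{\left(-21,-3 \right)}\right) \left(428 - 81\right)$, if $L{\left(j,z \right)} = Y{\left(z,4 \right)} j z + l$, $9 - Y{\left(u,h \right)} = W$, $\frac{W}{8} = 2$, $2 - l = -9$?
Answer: $-165519$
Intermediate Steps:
$l = 11$ ($l = 2 - -9 = 2 + 9 = 11$)
$W = 16$ ($W = 8 \cdot 2 = 16$)
$Y{\left(u,h \right)} = -7$ ($Y{\left(u,h \right)} = 9 - 16 = -7$)
$L{\left(j,z \right)} = 11 - 7 j z$ ($L{\left(j,z \right)} = - 7 j z + 11 = 11 - 7 j z$)
$\left(-47 + L{\left(-21,-3 \right)}\right) \left(428 - 81\right) = \left(-47 + \left(11 - \left(-147\right) \left(-3\right)\right)\right) \left(428 - 81\right) = \left(-47 + \left(11 - 441\right)\right) 347 = \left(-47 - 430\right) 347 = \left(-477\right) 347 = -165519$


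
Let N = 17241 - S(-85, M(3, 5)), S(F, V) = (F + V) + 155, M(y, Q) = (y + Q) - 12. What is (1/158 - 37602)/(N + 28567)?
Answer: -5941115/7227236 ≈ -0.82205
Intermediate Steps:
M(y, Q) = -12 + Q + y (M(y, Q) = (Q + y) - 12 = -12 + Q + y)
S(F, V) = 155 + F + V
N = 17175 (N = 17241 - (155 - 85 + (-12 + 5 + 3)) = 17241 - (155 - 85 - 4) = 17241 - 1*66 = 17241 - 66 = 17175)
(1/158 - 37602)/(N + 28567) = (1/158 - 37602)/(17175 + 28567) = (1/158 - 37602)/45742 = -5941115/158*1/45742 = -5941115/7227236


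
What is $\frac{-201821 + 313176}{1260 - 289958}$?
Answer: $- \frac{111355}{288698} \approx -0.38571$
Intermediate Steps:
$\frac{-201821 + 313176}{1260 - 289958} = \frac{111355}{1260 - 289958} = \frac{111355}{-288698} = 111355 \left(- \frac{1}{288698}\right) = - \frac{111355}{288698}$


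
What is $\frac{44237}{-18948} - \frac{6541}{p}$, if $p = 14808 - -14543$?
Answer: $- \frac{1422339055}{556142748} \approx -2.5575$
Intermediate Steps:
$p = 29351$ ($p = 14808 + 14543 = 29351$)
$\frac{44237}{-18948} - \frac{6541}{p} = \frac{44237}{-18948} - \frac{6541}{29351} = 44237 \left(- \frac{1}{18948}\right) - \frac{6541}{29351} = - \frac{44237}{18948} - \frac{6541}{29351} = - \frac{1422339055}{556142748}$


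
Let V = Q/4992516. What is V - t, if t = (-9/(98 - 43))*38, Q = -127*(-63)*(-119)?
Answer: 183897103/30509820 ≈ 6.0275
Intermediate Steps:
Q = -952119 (Q = 8001*(-119) = -952119)
V = -105791/554724 (V = -952119/4992516 = -952119*1/4992516 = -105791/554724 ≈ -0.19071)
t = -342/55 (t = (-9/55)*38 = ((1/55)*(-9))*38 = -9/55*38 = -342/55 ≈ -6.2182)
V - t = -105791/554724 - 1*(-342/55) = -105791/554724 + 342/55 = 183897103/30509820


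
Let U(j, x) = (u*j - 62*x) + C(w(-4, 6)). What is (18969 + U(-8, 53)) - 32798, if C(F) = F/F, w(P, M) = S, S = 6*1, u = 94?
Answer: -17866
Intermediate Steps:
S = 6
w(P, M) = 6
C(F) = 1
U(j, x) = 1 - 62*x + 94*j (U(j, x) = (94*j - 62*x) + 1 = (-62*x + 94*j) + 1 = 1 - 62*x + 94*j)
(18969 + U(-8, 53)) - 32798 = (18969 + (1 - 62*53 + 94*(-8))) - 32798 = (18969 + (1 - 3286 - 752)) - 32798 = (18969 - 4037) - 32798 = 14932 - 32798 = -17866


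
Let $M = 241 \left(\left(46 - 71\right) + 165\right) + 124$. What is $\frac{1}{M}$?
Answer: $\frac{1}{33864} \approx 2.953 \cdot 10^{-5}$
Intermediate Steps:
$M = 33864$ ($M = 241 \left(-25 + 165\right) + 124 = 241 \cdot 140 + 124 = 33740 + 124 = 33864$)
$\frac{1}{M} = \frac{1}{33864}$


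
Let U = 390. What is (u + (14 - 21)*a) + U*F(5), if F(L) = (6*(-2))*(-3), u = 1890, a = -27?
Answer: 16119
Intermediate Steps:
F(L) = 36 (F(L) = -12*(-3) = 36)
(u + (14 - 21)*a) + U*F(5) = (1890 + (14 - 21)*(-27)) + 390*36 = (1890 - 7*(-27)) + 14040 = (1890 + 189) + 14040 = 2079 + 14040 = 16119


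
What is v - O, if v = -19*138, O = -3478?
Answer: 856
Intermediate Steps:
v = -2622
v - O = -2622 - 1*(-3478) = -2622 + 3478 = 856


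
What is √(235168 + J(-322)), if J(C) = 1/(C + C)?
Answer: √24383158751/322 ≈ 484.94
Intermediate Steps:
J(C) = 1/(2*C)
√(235168 + J(-322)) = √(235168 + (½)/(-322)) = √(235168 + (½)*(-1/322)) = √(235168 - 1/644) = √(151448191/644) = √24383158751/322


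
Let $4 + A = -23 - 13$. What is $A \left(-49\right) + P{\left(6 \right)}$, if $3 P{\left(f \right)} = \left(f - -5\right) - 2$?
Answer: $1963$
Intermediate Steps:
$P{\left(f \right)} = 1 + \frac{f}{3}$ ($P{\left(f \right)} = \frac{\left(f - -5\right) - 2}{3} = \frac{\left(f + 5\right) - 2}{3} = \frac{\left(5 + f\right) - 2}{3} = \frac{3 + f}{3} = 1 + \frac{f}{3}$)
$A = -40$ ($A = -4 - 36 = -40$)
$A \left(-49\right) + P{\left(6 \right)} = \left(-40\right) \left(-49\right) + \left(1 + \frac{1}{3} \cdot 6\right) = 1960 + \left(1 + 2\right) = 1960 + 3 = 1963$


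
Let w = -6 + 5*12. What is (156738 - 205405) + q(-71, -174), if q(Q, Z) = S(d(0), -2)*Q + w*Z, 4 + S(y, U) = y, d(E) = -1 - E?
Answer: -57708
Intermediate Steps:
S(y, U) = -4 + y
w = 54 (w = -6 + 60 = 54)
q(Q, Z) = -5*Q + 54*Z (q(Q, Z) = (-4 + (-1 - 1*0))*Q + 54*Z = (-4 + (-1 + 0))*Q + 54*Z = (-4 - 1)*Q + 54*Z = -5*Q + 54*Z)
(156738 - 205405) + q(-71, -174) = (156738 - 205405) + (-5*(-71) + 54*(-174)) = -48667 + (355 - 9396) = -48667 - 9041 = -57708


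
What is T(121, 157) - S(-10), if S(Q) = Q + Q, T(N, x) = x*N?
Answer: 19017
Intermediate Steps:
T(N, x) = N*x
S(Q) = 2*Q
T(121, 157) - S(-10) = 121*157 - 2*(-10) = 18997 - 1*(-20) = 18997 + 20 = 19017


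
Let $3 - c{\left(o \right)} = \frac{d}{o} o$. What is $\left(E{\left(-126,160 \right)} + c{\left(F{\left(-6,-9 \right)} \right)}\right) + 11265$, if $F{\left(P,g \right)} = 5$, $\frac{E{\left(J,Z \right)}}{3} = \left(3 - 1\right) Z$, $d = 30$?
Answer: $12198$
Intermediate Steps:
$E{\left(J,Z \right)} = 6 Z$ ($E{\left(J,Z \right)} = 3 \left(3 - 1\right) Z = 3 \cdot 2 Z = 6 Z$)
$c{\left(o \right)} = -27$ ($c{\left(o \right)} = 3 - \frac{30}{o} o = 3 - 30 = -27$)
$\left(E{\left(-126,160 \right)} + c{\left(F{\left(-6,-9 \right)} \right)}\right) + 11265 = \left(6 \cdot 160 - 27\right) + 11265 = \left(960 - 27\right) + 11265 = 933 + 11265 = 12198$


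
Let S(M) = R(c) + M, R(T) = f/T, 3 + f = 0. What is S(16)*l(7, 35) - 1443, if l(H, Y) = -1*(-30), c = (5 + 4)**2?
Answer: -8677/9 ≈ -964.11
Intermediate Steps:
f = -3 (f = -3 + 0 = -3)
c = 81 (c = 9**2 = 81)
R(T) = -3/T
l(H, Y) = 30
S(M) = -1/27 + M (S(M) = -3/81 + M = -3*1/81 + M = -1/27 + M)
S(16)*l(7, 35) - 1443 = (-1/27 + 16)*30 - 1443 = (431/27)*30 - 1443 = 4310/9 - 1443 = -8677/9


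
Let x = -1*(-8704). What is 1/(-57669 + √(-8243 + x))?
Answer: -57669/3325713100 - √461/3325713100 ≈ -1.7347e-5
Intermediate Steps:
x = 8704
1/(-57669 + √(-8243 + x)) = 1/(-57669 + √(-8243 + 8704)) = 1/(-57669 + √461)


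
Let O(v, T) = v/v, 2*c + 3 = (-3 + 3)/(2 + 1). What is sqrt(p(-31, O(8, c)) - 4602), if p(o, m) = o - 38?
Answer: 3*I*sqrt(519) ≈ 68.345*I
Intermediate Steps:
c = -3/2 (c = -3/2 + ((-3 + 3)/(2 + 1))/2 = -3/2 + (0/3)/2 = -3/2 + (0*(1/3))/2 = -3/2 + (1/2)*0 = -3/2 + 0 = -3/2 ≈ -1.5000)
O(v, T) = 1
p(o, m) = -38 + o
sqrt(p(-31, O(8, c)) - 4602) = sqrt((-38 - 31) - 4602) = sqrt(-69 - 4602) = sqrt(-4671) = 3*I*sqrt(519)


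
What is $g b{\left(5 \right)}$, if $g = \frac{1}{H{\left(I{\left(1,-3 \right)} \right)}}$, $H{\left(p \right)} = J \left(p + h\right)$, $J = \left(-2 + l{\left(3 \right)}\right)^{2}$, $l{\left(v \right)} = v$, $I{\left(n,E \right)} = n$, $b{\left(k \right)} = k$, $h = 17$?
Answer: $\frac{5}{18} \approx 0.27778$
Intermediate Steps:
$J = 1$ ($J = \left(-2 + 3\right)^{2} = 1^{2} = 1$)
$H{\left(p \right)} = 17 + p$ ($H{\left(p \right)} = 1 \left(p + 17\right) = 1 \left(17 + p\right) = 17 + p$)
$g = \frac{1}{18}$ ($g = \frac{1}{17 + 1} = \frac{1}{18} \approx 0.055556$)
$g b{\left(5 \right)} = \frac{1}{18} \cdot 5 = \frac{5}{18}$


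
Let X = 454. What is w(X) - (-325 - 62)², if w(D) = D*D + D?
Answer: 56801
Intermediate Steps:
w(D) = D + D² (w(D) = D² + D = D + D²)
w(X) - (-325 - 62)² = 454*(1 + 454) - (-325 - 62)² = 454*455 - 1*(-387)² = 206570 - 1*149769 = 206570 - 149769 = 56801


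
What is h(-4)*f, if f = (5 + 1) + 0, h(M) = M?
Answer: -24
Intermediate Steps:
f = 6 (f = 6 + 0 = 6)
h(-4)*f = -4*6 = -24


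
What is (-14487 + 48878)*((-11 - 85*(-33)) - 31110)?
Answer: -973815556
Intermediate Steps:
(-14487 + 48878)*((-11 - 85*(-33)) - 31110) = 34391*((-11 + 2805) - 31110) = 34391*(2794 - 31110) = 34391*(-28316) = -973815556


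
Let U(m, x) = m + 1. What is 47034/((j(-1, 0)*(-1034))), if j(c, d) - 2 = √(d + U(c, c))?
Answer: -23517/1034 ≈ -22.744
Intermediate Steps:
U(m, x) = 1 + m
j(c, d) = 2 + √(1 + c + d) (j(c, d) = 2 + √(d + (1 + c)) = 2 + √(1 + c + d))
47034/((j(-1, 0)*(-1034))) = 47034/(((2 + √(1 - 1 + 0))*(-1034))) = 47034/(((2 + √0)*(-1034))) = 47034/(((2 + 0)*(-1034))) = 47034/((2*(-1034))) = 47034/(-2068) = 47034*(-1/2068) = -23517/1034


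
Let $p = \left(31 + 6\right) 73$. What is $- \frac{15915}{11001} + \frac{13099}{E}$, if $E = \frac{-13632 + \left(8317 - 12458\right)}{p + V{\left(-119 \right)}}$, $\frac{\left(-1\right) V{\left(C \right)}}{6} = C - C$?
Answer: $- \frac{129834208898}{65173591} \approx -1992.1$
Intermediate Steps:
$p = 2701$ ($p = 37 \cdot 73 = 2701$)
$V{\left(C \right)} = 0$ ($V{\left(C \right)} = - 6 \left(C - C\right) = \left(-6\right) 0 = 0$)
$E = - \frac{17773}{2701}$ ($E = \frac{-13632 + \left(8317 - 12458\right)}{2701 + 0} = \frac{-13632 - 4141}{2701} = \left(-17773\right) \frac{1}{2701} = - \frac{17773}{2701} \approx -6.5802$)
$- \frac{15915}{11001} + \frac{13099}{E} = - \frac{15915}{11001} + \frac{13099}{- \frac{17773}{2701}} = \left(-15915\right) \frac{1}{11001} + 13099 \left(- \frac{2701}{17773}\right) = - \frac{5305}{3667} - \frac{35380399}{17773} = - \frac{129834208898}{65173591}$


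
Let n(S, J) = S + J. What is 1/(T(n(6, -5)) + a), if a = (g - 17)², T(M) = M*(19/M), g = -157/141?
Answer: 19881/6900655 ≈ 0.0028810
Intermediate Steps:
n(S, J) = J + S
g = -157/141 (g = -157*1/141 = -157/141 ≈ -1.1135)
T(M) = 19
a = 6522916/19881 (a = (-157/141 - 17)² = (-2554/141)² = 6522916/19881 ≈ 328.10)
1/(T(n(6, -5)) + a) = 1/(19 + 6522916/19881) = 1/(6900655/19881) = 19881/6900655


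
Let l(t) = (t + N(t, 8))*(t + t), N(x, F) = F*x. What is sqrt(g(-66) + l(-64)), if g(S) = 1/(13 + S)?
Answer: sqrt(207101899)/53 ≈ 271.53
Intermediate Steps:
l(t) = 18*t**2 (l(t) = (t + 8*t)*(t + t) = (9*t)*(2*t) = 18*t**2)
sqrt(g(-66) + l(-64)) = sqrt(1/(13 - 66) + 18*(-64)**2) = sqrt(1/(-53) + 18*4096) = sqrt(-1/53 + 73728) = sqrt(3907583/53) = sqrt(207101899)/53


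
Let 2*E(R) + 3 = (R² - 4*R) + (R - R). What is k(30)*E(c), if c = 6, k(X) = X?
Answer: 135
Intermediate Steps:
E(R) = -3/2 + R²/2 - 2*R (E(R) = -3/2 + ((R² - 4*R) + (R - R))/2 = -3/2 + ((R² - 4*R) + 0)/2 = -3/2 + (R² - 4*R)/2 = -3/2 + (R²/2 - 2*R) = -3/2 + R²/2 - 2*R)
k(30)*E(c) = 30*(-3/2 + (½)*6² - 2*6) = 30*(-3/2 + (½)*36 - 12) = 30*(-3/2 + 18 - 12) = 30*(9/2) = 135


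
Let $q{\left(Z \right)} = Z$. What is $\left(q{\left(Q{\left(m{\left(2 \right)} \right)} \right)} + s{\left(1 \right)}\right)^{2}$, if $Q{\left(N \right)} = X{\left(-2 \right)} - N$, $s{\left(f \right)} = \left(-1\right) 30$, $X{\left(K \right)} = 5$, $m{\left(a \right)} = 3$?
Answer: $784$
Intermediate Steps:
$s{\left(f \right)} = -30$
$Q{\left(N \right)} = 5 - N$
$\left(q{\left(Q{\left(m{\left(2 \right)} \right)} \right)} + s{\left(1 \right)}\right)^{2} = \left(\left(5 - 3\right) - 30\right)^{2} = \left(2 - 30\right)^{2} = \left(-28\right)^{2} = 784$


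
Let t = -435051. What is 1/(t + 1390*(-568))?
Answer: -1/1224571 ≈ -8.1661e-7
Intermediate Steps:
1/(t + 1390*(-568)) = 1/(-435051 + 1390*(-568)) = 1/(-435051 - 789520) = 1/(-1224571) = -1/1224571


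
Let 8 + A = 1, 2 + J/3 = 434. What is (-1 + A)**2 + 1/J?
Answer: 82945/1296 ≈ 64.001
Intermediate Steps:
J = 1296 (J = -6 + 3*434 = -6 + 1302 = 1296)
A = -7 (A = -8 + 1 = -7)
(-1 + A)**2 + 1/J = (-1 - 7)**2 + 1/1296 = (-8)**2 + 1/1296 = 64 + 1/1296 = 82945/1296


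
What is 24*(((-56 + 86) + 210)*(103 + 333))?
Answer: 2511360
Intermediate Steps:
24*(((-56 + 86) + 210)*(103 + 333)) = 24*((30 + 210)*436) = 24*(240*436) = 24*104640 = 2511360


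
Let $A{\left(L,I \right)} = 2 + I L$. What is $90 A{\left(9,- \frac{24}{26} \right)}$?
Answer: $- \frac{7380}{13} \approx -567.69$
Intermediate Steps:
$90 A{\left(9,- \frac{24}{26} \right)} = 90 \left(2 + - \frac{24}{26} \cdot 9\right) = 90 \left(2 + \left(-24\right) \frac{1}{26} \cdot 9\right) = 90 \left(2 - \frac{108}{13}\right) = 90 \left(- \frac{82}{13}\right) = - \frac{7380}{13}$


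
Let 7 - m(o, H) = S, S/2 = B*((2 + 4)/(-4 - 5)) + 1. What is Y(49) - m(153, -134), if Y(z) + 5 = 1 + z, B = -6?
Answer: 48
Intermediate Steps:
Y(z) = -4 + z (Y(z) = -5 + (1 + z) = -4 + z)
S = 10 (S = 2*(-6*(2 + 4)/(-4 - 5) + 1) = 2*(-36/(-9) + 1) = 2*(-36*(-1)/9 + 1) = 2*(-6*(-⅔) + 1) = 2*(4 + 1) = 2*5 = 10)
m(o, H) = -3 (m(o, H) = 7 - 1*10 = 7 - 10 = -3)
Y(49) - m(153, -134) = (-4 + 49) - 1*(-3) = 45 + 3 = 48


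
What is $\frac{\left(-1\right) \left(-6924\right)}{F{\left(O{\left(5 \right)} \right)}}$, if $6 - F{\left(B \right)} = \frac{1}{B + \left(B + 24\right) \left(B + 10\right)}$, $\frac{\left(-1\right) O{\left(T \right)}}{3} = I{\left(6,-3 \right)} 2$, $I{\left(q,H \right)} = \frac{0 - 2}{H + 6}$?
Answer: $\frac{2741904}{2375} \approx 1154.5$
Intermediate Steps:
$I{\left(q,H \right)} = - \frac{2}{6 + H}$
$O{\left(T \right)} = 4$ ($O{\left(T \right)} = - 3 - \frac{2}{6 - 3} \cdot 2 = - 3 - \frac{2}{3} \cdot 2 = - 3 \left(-2\right) \frac{1}{3} \cdot 2 = - 3 \left(\left(- \frac{2}{3}\right) 2\right) = \left(-3\right) \left(- \frac{4}{3}\right) = 4$)
$F{\left(B \right)} = 6 - \frac{1}{B + \left(10 + B\right) \left(24 + B\right)}$ ($F{\left(B \right)} = 6 - \frac{1}{B + \left(B + 24\right) \left(B + 10\right)} = 6 - \frac{1}{B + \left(24 + B\right) \left(10 + B\right)} = 6 - \frac{1}{B + \left(10 + B\right) \left(24 + B\right)}$)
$\frac{\left(-1\right) \left(-6924\right)}{F{\left(O{\left(5 \right)} \right)}} = \frac{\left(-1\right) \left(-6924\right)}{\frac{1}{240 + 4^{2} + 35 \cdot 4} \left(1439 + 6 \cdot 4^{2} + 210 \cdot 4\right)} = \frac{6924}{\frac{1}{240 + 16 + 140} \left(1439 + 6 \cdot 16 + 840\right)} = \frac{6924}{\frac{1}{396} \left(1439 + 96 + 840\right)} = \frac{6924}{\frac{1}{396} \cdot 2375} = \frac{6924}{\frac{2375}{396}} = 6924 \cdot \frac{396}{2375} = \frac{2741904}{2375}$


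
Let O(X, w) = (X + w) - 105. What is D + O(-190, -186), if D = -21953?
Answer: -22434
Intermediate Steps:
O(X, w) = -105 + X + w
D + O(-190, -186) = -21953 + (-105 - 190 - 186) = -21953 - 481 = -22434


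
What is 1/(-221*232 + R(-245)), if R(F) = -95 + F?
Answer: -1/51612 ≈ -1.9375e-5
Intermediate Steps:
1/(-221*232 + R(-245)) = 1/(-221*232 + (-95 - 245)) = 1/(-51272 - 340) = 1/(-51612) = -1/51612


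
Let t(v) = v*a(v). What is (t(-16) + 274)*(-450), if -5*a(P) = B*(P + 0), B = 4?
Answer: -31140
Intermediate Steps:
a(P) = -4*P/5 (a(P) = -4*(P + 0)/5 = -4*P/5)
t(v) = -4*v**2/5 (t(v) = v*(-4*v/5) = -4*v**2/5)
(t(-16) + 274)*(-450) = (-4/5*(-16)**2 + 274)*(-450) = (-4/5*256 + 274)*(-450) = (-1024/5 + 274)*(-450) = (346/5)*(-450) = -31140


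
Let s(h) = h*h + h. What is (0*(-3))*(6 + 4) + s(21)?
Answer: 462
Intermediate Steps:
s(h) = h + h² (s(h) = h² + h = h + h²)
(0*(-3))*(6 + 4) + s(21) = (0*(-3))*(6 + 4) + 21*(1 + 21) = 0*10 + 21*22 = 0 + 462 = 462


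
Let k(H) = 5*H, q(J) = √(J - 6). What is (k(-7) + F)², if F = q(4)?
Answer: (35 - I*√2)² ≈ 1223.0 - 98.995*I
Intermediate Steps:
q(J) = √(-6 + J)
F = I*√2 (F = √(-6 + 4) = √(-2) = I*√2 ≈ 1.4142*I)
(k(-7) + F)² = (5*(-7) + I*√2)² = (-35 + I*√2)²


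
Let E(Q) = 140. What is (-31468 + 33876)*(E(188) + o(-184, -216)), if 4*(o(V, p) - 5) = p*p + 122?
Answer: 28509516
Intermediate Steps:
o(V, p) = 71/2 + p**2/4 (o(V, p) = 5 + (p*p + 122)/4 = 5 + (p**2 + 122)/4 = 5 + (122 + p**2)/4 = 5 + (61/2 + p**2/4) = 71/2 + p**2/4)
(-31468 + 33876)*(E(188) + o(-184, -216)) = (-31468 + 33876)*(140 + (71/2 + (1/4)*(-216)**2)) = 2408*(140 + (71/2 + (1/4)*46656)) = 2408*(140 + (71/2 + 11664)) = 2408*(140 + 23399/2) = 2408*(23679/2) = 28509516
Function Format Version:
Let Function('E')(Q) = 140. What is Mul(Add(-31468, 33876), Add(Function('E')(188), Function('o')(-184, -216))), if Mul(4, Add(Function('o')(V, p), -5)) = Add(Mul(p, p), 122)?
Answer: 28509516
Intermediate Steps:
Function('o')(V, p) = Add(Rational(71, 2), Mul(Rational(1, 4), Pow(p, 2))) (Function('o')(V, p) = Add(5, Mul(Rational(1, 4), Add(Mul(p, p), 122))) = Add(5, Mul(Rational(1, 4), Add(Pow(p, 2), 122))) = Add(5, Mul(Rational(1, 4), Add(122, Pow(p, 2)))) = Add(5, Add(Rational(61, 2), Mul(Rational(1, 4), Pow(p, 2)))) = Add(Rational(71, 2), Mul(Rational(1, 4), Pow(p, 2))))
Mul(Add(-31468, 33876), Add(Function('E')(188), Function('o')(-184, -216))) = Mul(Add(-31468, 33876), Add(140, Add(Rational(71, 2), Mul(Rational(1, 4), Pow(-216, 2))))) = Mul(2408, Add(140, Add(Rational(71, 2), Mul(Rational(1, 4), 46656)))) = Mul(2408, Add(140, Add(Rational(71, 2), 11664))) = Mul(2408, Add(140, Rational(23399, 2))) = Mul(2408, Rational(23679, 2)) = 28509516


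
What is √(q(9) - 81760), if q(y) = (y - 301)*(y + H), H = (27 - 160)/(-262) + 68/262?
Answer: 31*I*√1510954/131 ≈ 290.88*I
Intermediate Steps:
H = 201/262 (H = -133*(-1/262) + 68*(1/262) = 133/262 + 34/131 = 201/262 ≈ 0.76718)
q(y) = (-301 + y)*(201/262 + y) (q(y) = (y - 301)*(y + 201/262) = (-301 + y)*(201/262 + y))
√(q(9) - 81760) = √((-60501/262 + 9² - 78661/262*9) - 81760) = √((-60501/262 + 81 - 707949/262) - 81760) = √(-373614/131 - 81760) = √(-11084174/131) = 31*I*√1510954/131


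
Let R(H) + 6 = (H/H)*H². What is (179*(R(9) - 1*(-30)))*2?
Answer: 37590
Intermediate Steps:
R(H) = -6 + H² (R(H) = -6 + (H/H)*H² = -6 + 1*H² = -6 + H²)
(179*(R(9) - 1*(-30)))*2 = (179*((-6 + 9²) - 1*(-30)))*2 = (179*((-6 + 81) + 30))*2 = (179*(75 + 30))*2 = (179*105)*2 = 18795*2 = 37590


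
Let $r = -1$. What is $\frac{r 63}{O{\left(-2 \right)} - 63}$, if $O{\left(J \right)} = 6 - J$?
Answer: $\frac{63}{55} \approx 1.1455$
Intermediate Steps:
$\frac{r 63}{O{\left(-2 \right)} - 63} = \frac{\left(-1\right) 63}{\left(6 - -2\right) - 63} = - \frac{63}{\left(6 + 2\right) - 63} = - \frac{63}{8 - 63} = - \frac{63}{-55} = \left(-63\right) \left(- \frac{1}{55}\right) = \frac{63}{55}$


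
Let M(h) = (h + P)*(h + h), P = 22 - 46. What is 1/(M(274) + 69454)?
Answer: 1/206454 ≈ 4.8437e-6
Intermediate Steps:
P = -24
M(h) = 2*h*(-24 + h) (M(h) = (h - 24)*(h + h) = (-24 + h)*(2*h) = 2*h*(-24 + h))
1/(M(274) + 69454) = 1/(2*274*(-24 + 274) + 69454) = 1/(2*274*250 + 69454) = 1/(137000 + 69454) = 1/206454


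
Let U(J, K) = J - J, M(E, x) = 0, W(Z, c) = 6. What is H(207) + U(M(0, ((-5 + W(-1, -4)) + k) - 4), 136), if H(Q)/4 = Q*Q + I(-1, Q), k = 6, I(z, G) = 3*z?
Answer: 171384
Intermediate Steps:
U(J, K) = 0
H(Q) = -12 + 4*Q² (H(Q) = 4*(Q*Q + 3*(-1)) = 4*(Q² - 3) = 4*(-3 + Q²) = -12 + 4*Q²)
H(207) + U(M(0, ((-5 + W(-1, -4)) + k) - 4), 136) = (-12 + 4*207²) + 0 = (-12 + 4*42849) + 0 = (-12 + 171396) + 0 = 171384 + 0 = 171384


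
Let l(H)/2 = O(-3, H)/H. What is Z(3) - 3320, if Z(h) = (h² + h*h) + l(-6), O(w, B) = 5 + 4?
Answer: -3305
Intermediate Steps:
O(w, B) = 9
l(H) = 18/H (l(H) = 2*(9/H) = 18/H)
Z(h) = -3 + 2*h² (Z(h) = (h² + h*h) + 18/(-6) = (h² + h²) + 18*(-⅙) = 2*h² - 3 = -3 + 2*h²)
Z(3) - 3320 = (-3 + 2*3²) - 3320 = (-3 + 2*9) - 3320 = (-3 + 18) - 3320 = 15 - 3320 = -3305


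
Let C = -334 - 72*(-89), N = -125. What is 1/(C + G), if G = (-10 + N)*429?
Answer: -1/51841 ≈ -1.9290e-5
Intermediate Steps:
C = 6074 (C = -334 + 6408 = 6074)
G = -57915 (G = (-10 - 125)*429 = -135*429 = -57915)
1/(C + G) = 1/(6074 - 57915) = 1/(-51841) = -1/51841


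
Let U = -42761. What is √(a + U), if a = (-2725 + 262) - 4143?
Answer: I*√49367 ≈ 222.19*I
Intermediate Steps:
a = -6606 (a = -2463 - 4143 = -6606)
√(a + U) = √(-6606 - 42761) = √(-49367) = I*√49367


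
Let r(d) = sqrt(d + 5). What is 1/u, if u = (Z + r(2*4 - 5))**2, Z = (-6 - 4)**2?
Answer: 1251/12480008 - 25*sqrt(2)/6240004 ≈ 9.4574e-5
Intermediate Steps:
Z = 100 (Z = (-10)**2 = 100)
r(d) = sqrt(5 + d)
u = (100 + 2*sqrt(2))**2 (u = (100 + sqrt(5 + (2*4 - 5)))**2 = (100 + sqrt(5 + (8 - 5)))**2 = (100 + sqrt(5 + 3))**2 = (100 + sqrt(8))**2 = (100 + 2*sqrt(2))**2 ≈ 10574.)
1/u = 1/(10008 + 400*sqrt(2))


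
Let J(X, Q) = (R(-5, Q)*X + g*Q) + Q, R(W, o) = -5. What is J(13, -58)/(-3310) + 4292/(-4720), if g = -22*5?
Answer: -1093489/390580 ≈ -2.7997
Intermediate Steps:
g = -110
J(X, Q) = -109*Q - 5*X (J(X, Q) = (-5*X - 110*Q) + Q = (-110*Q - 5*X) + Q = -109*Q - 5*X)
J(13, -58)/(-3310) + 4292/(-4720) = (-109*(-58) - 5*13)/(-3310) + 4292/(-4720) = (6322 - 65)*(-1/3310) + 4292*(-1/4720) = 6257*(-1/3310) - 1073/1180 = -6257/3310 - 1073/1180 = -1093489/390580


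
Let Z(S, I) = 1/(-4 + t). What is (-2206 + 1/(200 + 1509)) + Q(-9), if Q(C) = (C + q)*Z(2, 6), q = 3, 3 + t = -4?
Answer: -41460329/18799 ≈ -2205.5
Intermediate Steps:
t = -7 (t = -3 - 4 = -7)
Z(S, I) = -1/11 (Z(S, I) = 1/(-4 - 7) = 1/(-11) = -1/11)
Q(C) = -3/11 - C/11 (Q(C) = (C + 3)*(-1/11) = (3 + C)*(-1/11) = -3/11 - C/11)
(-2206 + 1/(200 + 1509)) + Q(-9) = (-2206 + 1/(200 + 1509)) + (-3/11 - 1/11*(-9)) = (-2206 + 1/1709) + (-3/11 + 9/11) = (-2206 + 1/1709) + 6/11 = -3770053/1709 + 6/11 = -41460329/18799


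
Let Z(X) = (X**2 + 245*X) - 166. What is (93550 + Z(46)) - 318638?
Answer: -211868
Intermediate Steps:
Z(X) = -166 + X**2 + 245*X
(93550 + Z(46)) - 318638 = (93550 + (-166 + 46**2 + 245*46)) - 318638 = (93550 + (-166 + 2116 + 11270)) - 318638 = (93550 + 13220) - 318638 = 106770 - 318638 = -211868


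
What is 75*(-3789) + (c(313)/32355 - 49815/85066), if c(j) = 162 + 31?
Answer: -782139411791837/2752310430 ≈ -2.8418e+5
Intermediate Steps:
c(j) = 193
75*(-3789) + (c(313)/32355 - 49815/85066) = 75*(-3789) + (193/32355 - 49815/85066) = -284175 + (193*(1/32355) - 49815*1/85066) = -284175 + (193/32355 - 49815/85066) = -284175 - 1595346587/2752310430 = -782139411791837/2752310430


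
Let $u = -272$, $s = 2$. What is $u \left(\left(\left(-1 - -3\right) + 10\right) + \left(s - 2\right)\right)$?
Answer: $-3264$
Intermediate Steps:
$u \left(\left(\left(-1 - -3\right) + 10\right) + \left(s - 2\right)\right) = - 272 \left(\left(\left(-1 - -3\right) + 10\right) + \left(2 - 2\right)\right) = - 272 \left(\left(\left(-1 + 3\right) + 10\right) + 0\right) = - 272 \left(\left(2 + 10\right) + 0\right) = - 272 \left(12 + 0\right) = \left(-272\right) 12 = -3264$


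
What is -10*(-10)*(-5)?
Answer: -500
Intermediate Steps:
-10*(-10)*(-5) = 100*(-5) = -500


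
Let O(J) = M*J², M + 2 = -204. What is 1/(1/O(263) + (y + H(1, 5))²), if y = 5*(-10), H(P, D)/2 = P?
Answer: 14248814/32829267455 ≈ 0.00043403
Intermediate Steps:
M = -206 (M = -2 - 204 = -206)
H(P, D) = 2*P
O(J) = -206*J²
y = -50
1/(1/O(263) + (y + H(1, 5))²) = 1/(1/(-206*263²) + (-50 + 2*1)²) = 1/(1/(-206*69169) + (-50 + 2)²) = 1/(1/(-14248814) + (-48)²) = 1/(-1/14248814 + 2304) = 1/(32829267455/14248814) = 14248814/32829267455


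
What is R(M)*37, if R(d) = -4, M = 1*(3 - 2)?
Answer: -148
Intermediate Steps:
M = 1 (M = 1*1 = 1)
R(M)*37 = -4*37 = -148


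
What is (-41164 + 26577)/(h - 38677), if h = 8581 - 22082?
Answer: 14587/52178 ≈ 0.27956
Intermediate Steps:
h = -13501
(-41164 + 26577)/(h - 38677) = (-41164 + 26577)/(-13501 - 38677) = -14587/(-52178) = -14587*(-1/52178) = 14587/52178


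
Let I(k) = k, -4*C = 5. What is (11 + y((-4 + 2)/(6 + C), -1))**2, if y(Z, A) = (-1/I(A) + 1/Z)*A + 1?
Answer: 11449/64 ≈ 178.89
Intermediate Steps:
C = -5/4 (C = -1/4*5 = -5/4 ≈ -1.2500)
y(Z, A) = 1 + A*(1/Z - 1/A) (y(Z, A) = (-1/A + 1/Z)*A + 1 = (1/Z - 1/A)*A + 1 = A*(1/Z - 1/A) + 1 = 1 + A*(1/Z - 1/A))
(11 + y((-4 + 2)/(6 + C), -1))**2 = (11 - 1/((-4 + 2)/(6 - 5/4)))**2 = (11 - 1/((-2/19/4)))**2 = (11 - 1/((-2*4/19)))**2 = (11 - 1/(-8/19))**2 = (11 - 1*(-19/8))**2 = (11 + 19/8)**2 = (107/8)**2 = 11449/64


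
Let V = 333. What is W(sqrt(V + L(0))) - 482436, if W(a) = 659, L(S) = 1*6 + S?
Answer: -481777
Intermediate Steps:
L(S) = 6 + S
W(sqrt(V + L(0))) - 482436 = 659 - 482436 = -481777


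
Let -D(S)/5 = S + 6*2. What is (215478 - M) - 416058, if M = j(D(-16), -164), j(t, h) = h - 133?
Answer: -200283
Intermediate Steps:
D(S) = -60 - 5*S (D(S) = -5*(S + 6*2) = -5*(S + 12) = -5*(12 + S) = -60 - 5*S)
j(t, h) = -133 + h
M = -297 (M = -133 - 164 = -297)
(215478 - M) - 416058 = (215478 - 1*(-297)) - 416058 = (215478 + 297) - 416058 = 215775 - 416058 = -200283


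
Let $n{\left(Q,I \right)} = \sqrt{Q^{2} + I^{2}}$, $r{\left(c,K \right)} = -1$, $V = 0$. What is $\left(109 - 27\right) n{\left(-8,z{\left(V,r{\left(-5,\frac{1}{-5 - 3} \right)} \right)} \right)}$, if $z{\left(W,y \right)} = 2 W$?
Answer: $656$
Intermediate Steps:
$n{\left(Q,I \right)} = \sqrt{I^{2} + Q^{2}}$
$\left(109 - 27\right) n{\left(-8,z{\left(V,r{\left(-5,\frac{1}{-5 - 3} \right)} \right)} \right)} = \left(109 - 27\right) \sqrt{\left(2 \cdot 0\right)^{2} + \left(-8\right)^{2}} = 82 \sqrt{0^{2} + 64} = 82 \sqrt{0 + 64} = 82 \sqrt{64} = 82 \cdot 8 = 656$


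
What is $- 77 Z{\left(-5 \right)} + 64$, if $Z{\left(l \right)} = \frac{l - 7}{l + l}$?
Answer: $- \frac{142}{5} \approx -28.4$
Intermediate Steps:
$Z{\left(l \right)} = \frac{-7 + l}{2 l}$
$- 77 Z{\left(-5 \right)} + 64 = - 77 \frac{-7 - 5}{2 \left(-5\right)} + 64 = - 77 \cdot \frac{1}{2} \left(- \frac{1}{5}\right) \left(-12\right) + 64 = \left(-77\right) \frac{6}{5} + 64 = - \frac{462}{5} + 64 = - \frac{142}{5}$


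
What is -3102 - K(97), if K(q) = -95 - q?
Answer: -2910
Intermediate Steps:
-3102 - K(97) = -3102 - (-95 - 1*97) = -3102 - (-95 - 97) = -3102 - 1*(-192) = -3102 + 192 = -2910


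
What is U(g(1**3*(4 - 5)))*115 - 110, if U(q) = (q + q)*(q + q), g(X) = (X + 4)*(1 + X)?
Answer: -110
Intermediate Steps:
g(X) = (1 + X)*(4 + X) (g(X) = (4 + X)*(1 + X) = (1 + X)*(4 + X))
U(q) = 4*q**2 (U(q) = (2*q)*(2*q) = 4*q**2)
U(g(1**3*(4 - 5)))*115 - 110 = (4*(4 + (1**3*(4 - 5))**2 + 5*(1**3*(4 - 5)))**2)*115 - 110 = (4*(4 + (1*(-1))**2 + 5*(1*(-1)))**2)*115 - 110 = (4*(4 + (-1)**2 + 5*(-1))**2)*115 - 110 = (4*(4 + 1 - 5)**2)*115 - 110 = (4*0**2)*115 - 110 = (4*0)*115 - 110 = 0*115 - 110 = 0 - 110 = -110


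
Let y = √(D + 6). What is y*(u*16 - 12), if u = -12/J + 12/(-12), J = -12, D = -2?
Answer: -24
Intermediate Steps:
y = 2 (y = √(-2 + 6) = √4 = 2)
u = 0 (u = -12/(-12) + 12/(-12) = -12*(-1/12) + 12*(-1/12) = 1 - 1 = 0)
y*(u*16 - 12) = 2*(0*16 - 12) = 2*(0 - 12) = 2*(-12) = -24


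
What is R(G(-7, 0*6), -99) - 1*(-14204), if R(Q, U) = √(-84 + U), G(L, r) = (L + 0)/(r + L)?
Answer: 14204 + I*√183 ≈ 14204.0 + 13.528*I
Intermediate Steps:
G(L, r) = L/(L + r)
R(G(-7, 0*6), -99) - 1*(-14204) = √(-84 - 99) - 1*(-14204) = √(-183) + 14204 = I*√183 + 14204 = 14204 + I*√183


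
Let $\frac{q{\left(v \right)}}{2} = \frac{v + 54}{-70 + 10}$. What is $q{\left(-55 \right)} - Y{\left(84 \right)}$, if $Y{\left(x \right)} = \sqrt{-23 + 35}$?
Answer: $\frac{1}{30} - 2 \sqrt{3} \approx -3.4308$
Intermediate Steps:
$Y{\left(x \right)} = 2 \sqrt{3}$ ($Y{\left(x \right)} = \sqrt{12} = 2 \sqrt{3}$)
$q{\left(v \right)} = - \frac{9}{5} - \frac{v}{30}$ ($q{\left(v \right)} = 2 \frac{v + 54}{-70 + 10} = 2 \frac{54 + v}{-60} = 2 \left(54 + v\right) \left(- \frac{1}{60}\right) = 2 \left(- \frac{9}{10} - \frac{v}{60}\right) = - \frac{9}{5} - \frac{v}{30}$)
$q{\left(-55 \right)} - Y{\left(84 \right)} = \left(- \frac{9}{5} - - \frac{11}{6}\right) - 2 \sqrt{3} = \left(- \frac{9}{5} + \frac{11}{6}\right) - 2 \sqrt{3} = \frac{1}{30} - 2 \sqrt{3}$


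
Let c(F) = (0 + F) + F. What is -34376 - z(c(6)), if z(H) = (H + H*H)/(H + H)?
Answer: -68765/2 ≈ -34383.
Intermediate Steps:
c(F) = 2*F (c(F) = F + F = 2*F)
z(H) = (H + H**2)/(2*H) (z(H) = (H + H**2)/((2*H)) = (H + H**2)*(1/(2*H)) = (H + H**2)/(2*H))
-34376 - z(c(6)) = -34376 - (1/2 + (2*6)/2) = -34376 - (1/2 + (1/2)*12) = -34376 - (1/2 + 6) = -34376 - 1*13/2 = -34376 - 13/2 = -68765/2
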